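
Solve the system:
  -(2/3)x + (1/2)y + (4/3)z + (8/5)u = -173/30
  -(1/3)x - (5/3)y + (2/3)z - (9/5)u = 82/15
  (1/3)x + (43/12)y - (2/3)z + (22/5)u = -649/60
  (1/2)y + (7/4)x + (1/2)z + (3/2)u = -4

no solution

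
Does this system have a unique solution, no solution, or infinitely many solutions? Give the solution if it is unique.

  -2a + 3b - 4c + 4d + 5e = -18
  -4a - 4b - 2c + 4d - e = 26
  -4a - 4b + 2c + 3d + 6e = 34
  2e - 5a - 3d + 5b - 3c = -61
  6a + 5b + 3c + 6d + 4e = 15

a = 2, b = -6, c = 3, d = 4, e = 0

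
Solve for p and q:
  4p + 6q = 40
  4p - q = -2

p = 1, q = 6

From equation 2: q = 2 + 4·p.
Substitute into equation 1 and solve: p = 1.
Then q = 6.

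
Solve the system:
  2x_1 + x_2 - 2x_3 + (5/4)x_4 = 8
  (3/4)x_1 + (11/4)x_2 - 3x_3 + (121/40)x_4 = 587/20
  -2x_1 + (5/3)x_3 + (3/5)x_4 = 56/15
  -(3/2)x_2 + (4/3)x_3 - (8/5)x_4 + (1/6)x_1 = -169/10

infinitely many solutions

Row-reduce:
R1 ← R1 / (2).
R2 ← R2 − 3/4·R1.
R3 ← R3 + 2·R1.
R4 ← R4 − 1/6·R1.
R2 ← R2 / (19/8).
R1 ← R1 − 1/2·R2.
R3 ← R3 − 1·R2.
R4 ← R4 + 19/12·R2.
R3 ← R3 / (35/57).
R1 ← R1 + 10/19·R3.
R2 ← R2 + 18/19·R3.
Rank is 3 with 4 unknowns, leaving x_4 free.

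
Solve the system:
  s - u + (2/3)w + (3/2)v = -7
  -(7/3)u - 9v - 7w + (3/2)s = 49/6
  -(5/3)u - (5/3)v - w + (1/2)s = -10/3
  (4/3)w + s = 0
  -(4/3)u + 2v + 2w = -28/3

no solution

Row-reduce:
R1 ← R1 / (-1).
R2 ← R2 + 7/3·R1.
R3 ← R3 + 5/3·R1.
R5 ← R5 + 4/3·R1.
R2 ← R2 / (-25/2).
R1 ← R1 + 3/2·R2.
R3 ← R3 + 25/6·R2.
R3 ← R3 / (20/27).
R1 ← R1 − 9/25·R3.
R2 ← R2 − 154/225·R3.
R4 ← R4 − 4/3·R3.
R5 ← R5 − 10/9·R3.
R4 ← R4 / (13/5).
R1 ← R1 + 117/250·R4.
R2 ← R2 − 111/125·R4.
R3 ← R3 + 6/5·R4.
Row 5 reduces to 0 = -1/4, a contradiction. The system is inconsistent.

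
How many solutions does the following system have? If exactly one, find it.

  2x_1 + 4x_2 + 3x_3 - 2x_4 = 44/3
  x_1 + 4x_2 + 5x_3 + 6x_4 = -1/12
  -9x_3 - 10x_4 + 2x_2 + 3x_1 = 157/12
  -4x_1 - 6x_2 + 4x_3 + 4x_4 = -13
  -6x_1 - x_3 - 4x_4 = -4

Row-reduce the augmented matrix:
R1 ← R1 / (2).
R2 ← R2 − 1·R1.
R3 ← R3 − 3·R1.
R4 ← R4 + 4·R1.
R5 ← R5 + 6·R1.
R2 ← R2 / (2).
R1 ← R1 − 2·R2.
R3 ← R3 + 4·R2.
R4 ← R4 − 2·R2.
R5 ← R5 − 12·R2.
R3 ← R3 / (-13/2).
R1 ← R1 + 2·R3.
R2 ← R2 − 7/4·R3.
R4 ← R4 − 13/2·R3.
R5 ← R5 + 13·R3.
Swap R4 and R5.
R4 ← R4 / (-66).
R1 ← R1 + 132/13·R4.
R2 ← R2 − 70/13·R4.
R3 ← R3 + 14/13·R4.
R5 reduces to 0 = 0, so the extra equation is consistent.
Reading off the reduced rows gives x_1 = 7/4, x_2 = 2/3, x_3 = 3/2, x_4 = -2.

x_1 = 7/4, x_2 = 2/3, x_3 = 3/2, x_4 = -2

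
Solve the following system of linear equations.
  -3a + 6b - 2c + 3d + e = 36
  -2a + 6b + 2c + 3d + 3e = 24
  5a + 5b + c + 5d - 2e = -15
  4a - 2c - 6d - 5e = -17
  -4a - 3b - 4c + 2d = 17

a = -2, b = 3, c = -5, d = -1, e = 5

Row-reduce the augmented matrix:
R1 ← R1 / (-3).
R2 ← R2 + 2·R1.
R3 ← R3 − 5·R1.
R4 ← R4 − 4·R1.
R5 ← R5 + 4·R1.
R2 ← R2 / (2).
R1 ← R1 + 2·R2.
R3 ← R3 − 15·R2.
R4 ← R4 − 8·R2.
R5 ← R5 + 11·R2.
R3 ← R3 / (-82/3).
R1 ← R1 − 4·R3.
R2 ← R2 − 5/3·R3.
R4 ← R4 + 18·R3.
R5 ← R5 − 17·R3.
R4 ← R4 / (-627/82).
R1 ← R1 − 15/41·R4.
R2 ← R2 − 107/164·R4.
R3 ← R3 + 15/164·R4.
R5 ← R5 − 829/164·R4.
R5 ← R5 / (-529/1254).
R1 ← R1 + 140/209·R5.
R2 ← R2 + 35/1254·R5.
R3 ← R3 − 279/418·R5.
R4 ← R4 − 103/627·R5.
Reading off the reduced rows gives a = -2, b = 3, c = -5, d = -1, e = 5.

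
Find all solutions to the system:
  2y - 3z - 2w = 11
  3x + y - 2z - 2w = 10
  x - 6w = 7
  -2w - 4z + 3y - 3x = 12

Row-reduce:
Swap R1 and R2.
R1 ← R1 / (3).
R3 ← R3 − 1·R1.
R4 ← R4 + 3·R1.
R2 ← R2 / (2).
R1 ← R1 − 1/3·R2.
R3 ← R3 + 1/3·R2.
R4 ← R4 − 4·R2.
R3 ← R3 / (1/6).
R1 ← R1 + 1/6·R3.
R2 ← R2 + 3/2·R3.
Rank is 3 with 4 unknowns, leaving w free.

infinitely many solutions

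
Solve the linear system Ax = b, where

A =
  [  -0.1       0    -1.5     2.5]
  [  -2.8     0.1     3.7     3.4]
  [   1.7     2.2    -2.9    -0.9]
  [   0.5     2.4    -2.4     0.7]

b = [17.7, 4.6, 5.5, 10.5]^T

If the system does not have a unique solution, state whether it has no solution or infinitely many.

Row-reduce the augmented matrix:
R1 ← R1 / (-1/10).
R2 ← R2 + 14/5·R1.
R3 ← R3 − 17/10·R1.
R4 ← R4 − 1/2·R1.
R2 ← R2 / (1/10).
R3 ← R3 − 11/5·R2.
R4 ← R4 − 12/5·R2.
R3 ← R3 / (-5169/5).
R1 ← R1 − 15·R3.
R2 ← R2 − 457·R3.
R4 ← R4 + 11067/10·R3.
R4 ← R4 / (-12529/8615).
R1 ← R1 + 5405/1723·R4.
R2 ← R2 − 484/5169·R4.
R3 ← R3 + 7534/5169·R4.
Reading off the reduced rows gives x_1 = 3, x_2 = 0, x_3 = -2, x_4 = 6.

x_1 = 3, x_2 = 0, x_3 = -2, x_4 = 6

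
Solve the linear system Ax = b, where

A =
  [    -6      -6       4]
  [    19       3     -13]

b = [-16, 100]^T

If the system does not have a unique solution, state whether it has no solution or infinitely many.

infinitely many solutions

Row-reduce:
R1 ← R1 / (-6).
R2 ← R2 − 19·R1.
R2 ← R2 / (-16).
R1 ← R1 − 1·R2.
Rank is 2 with 3 unknowns, leaving x_3 free.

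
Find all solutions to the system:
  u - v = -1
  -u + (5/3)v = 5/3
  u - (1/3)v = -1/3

Row-reduce the augmented matrix:
R2 ← R2 + 1·R1.
R3 ← R3 − 1·R1.
R2 ← R2 / (2/3).
R1 ← R1 + 1·R2.
R3 ← R3 − 2/3·R2.
R3 reduces to 0 = 0, so the extra equation is consistent.
Reading off the reduced rows gives u = 0, v = 1.

u = 0, v = 1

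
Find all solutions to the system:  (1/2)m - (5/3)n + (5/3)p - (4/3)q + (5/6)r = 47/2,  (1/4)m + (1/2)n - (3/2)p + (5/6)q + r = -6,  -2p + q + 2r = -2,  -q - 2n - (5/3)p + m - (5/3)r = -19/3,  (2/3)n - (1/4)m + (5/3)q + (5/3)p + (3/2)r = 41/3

m = 2, n = -5, p = 6, q = 0, r = 5

Row-reduce the augmented matrix:
R1 ← R1 / (1/2).
R2 ← R2 − 1/4·R1.
R4 ← R4 − 1·R1.
R5 ← R5 + 1/4·R1.
R2 ← R2 / (4/3).
R1 ← R1 + 10/3·R2.
R4 ← R4 − 4/3·R2.
R5 ← R5 + 1/6·R2.
R3 ← R3 / (-2).
R1 ← R1 + 5/2·R3.
R2 ← R2 + 7/4·R3.
R4 ← R4 + 8/3·R3.
R5 ← R5 − 53/24·R3.
R4 ← R4 / (-7/6).
R1 ← R1 + 1/6·R4.
R2 ← R2 − 1/4·R4.
R3 ← R3 + 1/2·R4.
R5 ← R5 − 55/24·R4.
R5 ← R5 / (-5869/672).
R1 ← R1 − 263/168·R5.
R2 ← R2 + 305/112·R5.
R3 ← R3 − 51/28·R5.
R4 ← R4 − 79/14·R5.
Reading off the reduced rows gives m = 2, n = -5, p = 6, q = 0, r = 5.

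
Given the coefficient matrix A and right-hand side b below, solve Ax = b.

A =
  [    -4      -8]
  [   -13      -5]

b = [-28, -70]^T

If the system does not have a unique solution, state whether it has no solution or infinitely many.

x_1 = 5, x_2 = 1

Row-reduce the augmented matrix:
R1 ← R1 / (-4).
R2 ← R2 + 13·R1.
R2 ← R2 / (21).
R1 ← R1 − 2·R2.
Reading off the reduced rows gives x_1 = 5, x_2 = 1.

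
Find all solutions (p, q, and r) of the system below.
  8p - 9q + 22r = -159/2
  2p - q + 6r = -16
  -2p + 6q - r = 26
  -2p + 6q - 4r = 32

Row-reduce:
R1 ← R1 / (8).
R2 ← R2 − 2·R1.
R3 ← R3 + 2·R1.
R4 ← R4 + 2·R1.
R2 ← R2 / (5/4).
R1 ← R1 + 9/8·R2.
R3 ← R3 − 15/4·R2.
R4 ← R4 − 15/4·R2.
R3 ← R3 / (3).
R1 ← R1 − 16/5·R3.
R2 ← R2 − 2/5·R3.
Row 4 reduces to 0 = 1/2, a contradiction. The system is inconsistent.

no solution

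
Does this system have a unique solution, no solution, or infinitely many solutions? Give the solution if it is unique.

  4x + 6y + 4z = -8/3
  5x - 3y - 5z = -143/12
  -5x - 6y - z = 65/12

x = -7/4, y = 1/2, z = 1/3

Row-reduce the augmented matrix:
R1 ← R1 / (4).
R2 ← R2 − 5·R1.
R3 ← R3 + 5·R1.
R2 ← R2 / (-21/2).
R1 ← R1 − 3/2·R2.
R3 ← R3 − 3/2·R2.
R3 ← R3 / (18/7).
R1 ← R1 + 3/7·R3.
R2 ← R2 − 20/21·R3.
Reading off the reduced rows gives x = -7/4, y = 1/2, z = 1/3.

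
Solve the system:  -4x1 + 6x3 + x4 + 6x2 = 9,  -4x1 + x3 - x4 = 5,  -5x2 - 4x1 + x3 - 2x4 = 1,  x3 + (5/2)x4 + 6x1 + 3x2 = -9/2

Row-reduce:
R1 ← R1 / (-4).
R2 ← R2 + 4·R1.
R3 ← R3 + 4·R1.
R4 ← R4 − 6·R1.
R2 ← R2 / (-6).
R1 ← R1 + 3/2·R2.
R3 ← R3 + 11·R2.
R4 ← R4 − 12·R2.
R3 ← R3 / (25/6).
R1 ← R1 + 1/4·R3.
R2 ← R2 − 5/6·R3.
Row 4 reduces to 0 = 1, a contradiction. The system is inconsistent.

no solution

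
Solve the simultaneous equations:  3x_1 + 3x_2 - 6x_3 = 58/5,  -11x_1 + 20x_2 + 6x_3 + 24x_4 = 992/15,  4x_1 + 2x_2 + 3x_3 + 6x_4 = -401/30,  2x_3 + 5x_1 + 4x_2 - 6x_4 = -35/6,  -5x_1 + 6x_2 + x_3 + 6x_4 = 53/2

Row-reduce the augmented matrix:
R1 ← R1 / (3).
R2 ← R2 + 11·R1.
R3 ← R3 − 4·R1.
R4 ← R4 − 5·R1.
R5 ← R5 + 5·R1.
R2 ← R2 / (31).
R1 ← R1 − 1·R2.
R3 ← R3 + 2·R2.
R4 ← R4 + 1·R2.
R5 ← R5 − 11·R2.
R3 ← R3 / (309/31).
R1 ← R1 + 46/31·R3.
R2 ← R2 + 16/31·R3.
R4 ← R4 − 356/31·R3.
R5 ← R5 + 103/31·R3.
R4 ← R4 / (-1434/103).
R1 ← R1 − 36/103·R4.
R2 ← R2 − 120/103·R4.
R3 ← R3 − 78/103·R4.
R5 reduces to 0 = 0, so the extra equation is consistent.
Reading off the reduced rows gives x_1 = -14/5, x_2 = 8/3, x_3 = -2, x_4 = -1/4.

x_1 = -14/5, x_2 = 8/3, x_3 = -2, x_4 = -1/4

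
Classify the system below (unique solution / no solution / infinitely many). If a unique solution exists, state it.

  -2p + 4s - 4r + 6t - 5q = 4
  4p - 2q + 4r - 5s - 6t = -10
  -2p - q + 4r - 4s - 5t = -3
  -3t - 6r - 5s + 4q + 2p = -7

infinitely many solutions

Row-reduce:
R1 ← R1 / (-2).
R2 ← R2 − 4·R1.
R3 ← R3 + 2·R1.
R4 ← R4 − 2·R1.
R2 ← R2 / (-12).
R1 ← R1 − 5/2·R2.
R3 ← R3 − 4·R2.
R4 ← R4 + 1·R2.
R3 ← R3 / (20/3).
R1 ← R1 − 7/6·R3.
R2 ← R2 − 1/3·R3.
R4 ← R4 + 29/3·R3.
R4 ← R4 / (-57/5).
R1 ← R1 + 3/20·R4.
R2 ← R2 − 1/10·R4.
R3 ← R3 + 21/20·R4.
Rank is 4 with 5 unknowns, leaving t free.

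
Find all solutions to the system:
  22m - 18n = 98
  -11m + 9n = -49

Row-reduce:
R1 ← R1 / (22).
R2 ← R2 + 11·R1.
Rank is 1 with 2 unknowns, leaving n free.

infinitely many solutions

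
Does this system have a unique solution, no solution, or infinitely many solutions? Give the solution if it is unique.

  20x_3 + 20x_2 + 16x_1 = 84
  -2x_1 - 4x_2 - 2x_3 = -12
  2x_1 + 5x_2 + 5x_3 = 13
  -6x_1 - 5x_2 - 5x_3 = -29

x_1 = 4, x_2 = 1, x_3 = 0

Row-reduce the augmented matrix:
R1 ← R1 / (16).
R2 ← R2 + 2·R1.
R3 ← R3 − 2·R1.
R4 ← R4 + 6·R1.
R2 ← R2 / (-3/2).
R1 ← R1 − 5/4·R2.
R3 ← R3 − 5/2·R2.
R4 ← R4 − 5/2·R2.
R3 ← R3 / (10/3).
R1 ← R1 − 5/3·R3.
R2 ← R2 + 1/3·R3.
R4 ← R4 − 10/3·R3.
R4 reduces to 0 = 0, so the extra equation is consistent.
Reading off the reduced rows gives x_1 = 4, x_2 = 1, x_3 = 0.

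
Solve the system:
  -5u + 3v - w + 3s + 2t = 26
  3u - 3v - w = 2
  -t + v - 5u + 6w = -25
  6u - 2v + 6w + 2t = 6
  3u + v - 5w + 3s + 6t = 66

Row-reduce the augmented matrix:
R1 ← R1 / (-5).
R2 ← R2 − 3·R1.
R3 ← R3 + 5·R1.
R4 ← R4 − 6·R1.
R5 ← R5 − 3·R1.
R2 ← R2 / (-6/5).
R1 ← R1 + 3/5·R2.
R3 ← R3 + 2·R2.
R4 ← R4 − 8/5·R2.
R5 ← R5 − 14/5·R2.
R3 ← R3 / (29/3).
R1 ← R1 − 1·R3.
R2 ← R2 − 4/3·R3.
R4 ← R4 − 8/3·R3.
R5 ← R5 + 28/3·R3.
R4 ← R4 / (222/29).
R1 ← R1 + 51/58·R4.
R2 ← R2 + 39/58·R4.
R3 ← R3 + 18/29·R4.
R5 ← R5 − 93/29·R4.
R5 ← R5 / (77/37).
R1 ← R1 − 27/74·R5.
R2 ← R2 − 25/74·R5.
R3 ← R3 − 3/37·R5.
R4 ← R4 − 107/111·R5.
Reading off the reduced rows gives u = 2, v = 2, w = -2, s = 6, t = 5.

u = 2, v = 2, w = -2, s = 6, t = 5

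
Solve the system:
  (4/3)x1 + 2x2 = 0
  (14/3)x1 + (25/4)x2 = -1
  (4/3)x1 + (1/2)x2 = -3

Row-reduce:
R1 ← R1 / (4/3).
R2 ← R2 − 14/3·R1.
R3 ← R3 − 4/3·R1.
R2 ← R2 / (-3/4).
R1 ← R1 − 3/2·R2.
R3 ← R3 + 3/2·R2.
Row 3 reduces to 0 = -1, a contradiction. The system is inconsistent.

no solution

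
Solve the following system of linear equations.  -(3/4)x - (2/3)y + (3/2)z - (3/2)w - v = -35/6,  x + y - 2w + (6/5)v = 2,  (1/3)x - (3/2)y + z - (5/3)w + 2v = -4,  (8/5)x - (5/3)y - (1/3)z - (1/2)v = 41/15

Row-reduce:
R1 ← R1 / (-3/4).
R2 ← R2 − 1·R1.
R3 ← R3 − 1/3·R1.
R4 ← R4 − 8/5·R1.
R2 ← R2 / (1/9).
R1 ← R1 − 8/9·R2.
R3 ← R3 + 97/54·R2.
R4 ← R4 + 139/45·R2.
R3 ← R3 / (34).
R1 ← R1 + 18·R3.
R2 ← R2 − 18·R3.
R4 ← R4 − 877/15·R3.
R4 ← R4 / (83/102).
R1 ← R1 + 25/17·R4.
R2 ← R2 + 9/17·R4.
R3 ← R3 + 67/34·R4.
Rank is 4 with 5 unknowns, leaving v free.

infinitely many solutions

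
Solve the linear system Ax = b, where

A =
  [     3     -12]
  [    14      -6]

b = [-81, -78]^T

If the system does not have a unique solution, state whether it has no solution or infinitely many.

Row-reduce the augmented matrix:
R1 ← R1 / (3).
R2 ← R2 − 14·R1.
R2 ← R2 / (50).
R1 ← R1 + 4·R2.
Reading off the reduced rows gives x_1 = -3, x_2 = 6.

x_1 = -3, x_2 = 6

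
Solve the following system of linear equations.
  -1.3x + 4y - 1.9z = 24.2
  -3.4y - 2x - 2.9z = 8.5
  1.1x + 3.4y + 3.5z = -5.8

Row-reduce the augmented matrix:
R1 ← R1 / (-13/10).
R2 ← R2 + 2·R1.
R3 ← R3 − 11/10·R1.
R2 ← R2 / (-621/65).
R1 ← R1 + 40/13·R2.
R3 ← R3 − 441/65·R2.
R3 ← R3 / (439/230).
R1 ← R1 − 301/207·R3.
R2 ← R2 + 1/414·R3.
Reading off the reduced rows gives x = -5, y = 3, z = -3.

x = -5, y = 3, z = -3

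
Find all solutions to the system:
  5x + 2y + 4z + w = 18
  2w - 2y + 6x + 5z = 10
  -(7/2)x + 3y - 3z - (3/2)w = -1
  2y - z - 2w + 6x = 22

infinitely many solutions

Row-reduce:
R1 ← R1 / (5).
R2 ← R2 − 6·R1.
R3 ← R3 + 7/2·R1.
R4 ← R4 − 6·R1.
R2 ← R2 / (-22/5).
R1 ← R1 − 2/5·R2.
R3 ← R3 − 22/5·R2.
R4 ← R4 + 2/5·R2.
Swap R3 and R4.
R3 ← R3 / (-64/11).
R1 ← R1 − 9/11·R3.
R2 ← R2 + 1/22·R3.
Rank is 3 with 4 unknowns, leaving w free.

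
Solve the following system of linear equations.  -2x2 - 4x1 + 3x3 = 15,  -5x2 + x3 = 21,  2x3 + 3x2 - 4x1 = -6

infinitely many solutions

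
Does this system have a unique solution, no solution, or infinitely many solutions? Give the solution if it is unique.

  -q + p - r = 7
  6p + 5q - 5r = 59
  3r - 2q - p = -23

Row-reduce the augmented matrix:
R2 ← R2 − 6·R1.
R3 ← R3 + 1·R1.
R2 ← R2 / (11).
R1 ← R1 + 1·R2.
R3 ← R3 + 3·R2.
R3 ← R3 / (25/11).
R1 ← R1 + 10/11·R3.
R2 ← R2 − 1/11·R3.
Reading off the reduced rows gives p = 4, q = 2, r = -5.

p = 4, q = 2, r = -5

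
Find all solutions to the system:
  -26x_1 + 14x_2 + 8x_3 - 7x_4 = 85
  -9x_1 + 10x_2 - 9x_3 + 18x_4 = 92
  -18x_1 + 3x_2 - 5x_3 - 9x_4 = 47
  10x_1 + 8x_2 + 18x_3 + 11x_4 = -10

no solution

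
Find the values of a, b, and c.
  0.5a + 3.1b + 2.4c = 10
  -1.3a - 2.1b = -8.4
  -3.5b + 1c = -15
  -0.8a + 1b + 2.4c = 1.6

a = 0, b = 4, c = -1

Row-reduce the augmented matrix:
R1 ← R1 / (1/2).
R2 ← R2 + 13/10·R1.
R4 ← R4 + 4/5·R1.
R2 ← R2 / (149/25).
R1 ← R1 − 31/5·R2.
R3 ← R3 + 7/2·R2.
R4 ← R4 − 149/25·R2.
R3 ← R3 / (695/149).
R1 ← R1 + 252/149·R3.
R2 ← R2 − 156/149·R3.
R4 reduces to 0 = 0, so the extra equation is consistent.
Reading off the reduced rows gives a = 0, b = 4, c = -1.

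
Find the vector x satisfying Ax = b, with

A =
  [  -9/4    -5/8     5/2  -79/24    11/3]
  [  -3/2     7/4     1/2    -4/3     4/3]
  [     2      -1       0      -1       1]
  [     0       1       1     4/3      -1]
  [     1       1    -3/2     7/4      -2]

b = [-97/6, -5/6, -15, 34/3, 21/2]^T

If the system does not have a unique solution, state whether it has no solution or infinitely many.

infinitely many solutions

Row-reduce:
R1 ← R1 / (-9/4).
R2 ← R2 + 3/2·R1.
R3 ← R3 − 2·R1.
R5 ← R5 − 1·R1.
R2 ← R2 / (13/6).
R1 ← R1 − 5/18·R2.
R3 ← R3 + 14/9·R2.
R4 ← R4 − 1·R2.
R5 ← R5 − 13/18·R2.
R3 ← R3 / (18/13).
R1 ← R1 + 25/26·R3.
R2 ← R2 + 7/13·R3.
R4 ← R4 − 20/13·R3.
R4 ← R4 / (83/18).
R1 ← R1 + 17/18·R4.
R2 ← R2 + 8/9·R4.
R3 ← R3 + 43/18·R4.
Rank is 4 with 5 unknowns, leaving x_5 free.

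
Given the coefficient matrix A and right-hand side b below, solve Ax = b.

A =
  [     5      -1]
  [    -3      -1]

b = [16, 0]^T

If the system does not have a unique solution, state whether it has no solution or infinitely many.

x_1 = 2, x_2 = -6

Row-reduce the augmented matrix:
R1 ← R1 / (5).
R2 ← R2 + 3·R1.
R2 ← R2 / (-8/5).
R1 ← R1 + 1/5·R2.
Reading off the reduced rows gives x_1 = 2, x_2 = -6.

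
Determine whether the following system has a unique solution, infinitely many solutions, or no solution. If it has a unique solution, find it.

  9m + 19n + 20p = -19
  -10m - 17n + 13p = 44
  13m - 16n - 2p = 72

Row-reduce the augmented matrix:
R1 ← R1 / (9).
R2 ← R2 + 10·R1.
R3 ← R3 − 13·R1.
R2 ← R2 / (37/9).
R1 ← R1 − 19/9·R2.
R3 ← R3 + 391/9·R2.
R3 ← R3 / (12629/37).
R1 ← R1 + 587/37·R3.
R2 ← R2 − 317/37·R3.
Reading off the reduced rows gives m = 2, n = -3, p = 1.

m = 2, n = -3, p = 1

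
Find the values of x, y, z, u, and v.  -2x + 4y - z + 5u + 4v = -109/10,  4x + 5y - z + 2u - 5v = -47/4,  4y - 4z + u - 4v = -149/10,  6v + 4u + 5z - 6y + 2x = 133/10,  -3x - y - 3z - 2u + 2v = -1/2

x = 2/5, y = -1, z = 8/5, u = -3/2, v = 3/4

Row-reduce the augmented matrix:
R1 ← R1 / (-2).
R2 ← R2 − 4·R1.
R4 ← R4 − 2·R1.
R5 ← R5 + 3·R1.
R2 ← R2 / (13).
R1 ← R1 + 2·R2.
R3 ← R3 − 4·R2.
R4 ← R4 + 2·R2.
R5 ← R5 + 7·R2.
R3 ← R3 / (-40/13).
R1 ← R1 − 1/26·R3.
R2 ← R2 + 3/13·R3.
R4 ← R4 − 46/13·R3.
R5 ← R5 + 81/26·R3.
R4 ← R4 / (31/4).
R1 ← R1 + 11/16·R4.
R2 ← R2 − 9/8·R4.
R3 ← R3 − 7/8·R4.
R5 ← R5 + 5/16·R4.
R5 ← R5 / (433/155).
R1 ← R1 + 182/155·R5.
R2 ← R2 + 3/31·R5.
R3 ← R3 − 164/155·R5.
R4 ← R4 − 96/155·R5.
Reading off the reduced rows gives x = 2/5, y = -1, z = 8/5, u = -3/2, v = 3/4.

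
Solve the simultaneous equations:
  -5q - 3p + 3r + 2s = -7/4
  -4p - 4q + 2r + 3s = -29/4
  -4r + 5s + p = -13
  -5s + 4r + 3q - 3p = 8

p = 7/4, q = -1/2, r = 3/2, s = -7/4

Row-reduce the augmented matrix:
R1 ← R1 / (-3).
R2 ← R2 + 4·R1.
R3 ← R3 − 1·R1.
R4 ← R4 + 3·R1.
R2 ← R2 / (8/3).
R1 ← R1 − 5/3·R2.
R3 ← R3 + 5/3·R2.
R4 ← R4 − 8·R2.
R3 ← R3 / (-17/4).
R1 ← R1 − 1/4·R3.
R2 ← R2 + 3/4·R3.
R4 ← R4 − 7·R3.
R4 ← R4 / (57/34).
R1 ← R1 + 9/17·R4.
R2 ← R2 + 31/34·R4.
R3 ← R3 + 47/34·R4.
Reading off the reduced rows gives p = 7/4, q = -1/2, r = 3/2, s = -7/4.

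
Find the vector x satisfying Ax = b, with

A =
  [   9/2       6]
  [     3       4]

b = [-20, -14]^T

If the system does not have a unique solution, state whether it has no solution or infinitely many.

Row-reduce:
R1 ← R1 / (9/2).
R2 ← R2 − 3·R1.
Row 2 reduces to 0 = -2/3, a contradiction. The system is inconsistent.

no solution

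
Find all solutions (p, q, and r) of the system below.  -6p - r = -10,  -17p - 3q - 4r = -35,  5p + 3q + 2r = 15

infinitely many solutions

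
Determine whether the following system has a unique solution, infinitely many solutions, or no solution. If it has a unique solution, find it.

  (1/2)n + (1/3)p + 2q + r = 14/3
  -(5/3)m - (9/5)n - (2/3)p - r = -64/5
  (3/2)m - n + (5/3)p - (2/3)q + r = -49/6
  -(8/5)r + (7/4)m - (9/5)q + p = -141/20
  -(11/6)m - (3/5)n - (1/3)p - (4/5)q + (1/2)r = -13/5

m = 1, n = 6, p = -4, q = 0, r = 3

Row-reduce the augmented matrix:
Swap R1 and R2.
R1 ← R1 / (-5/3).
R3 ← R3 − 3/2·R1.
R4 ← R4 − 7/4·R1.
R5 ← R5 + 11/6·R1.
R2 ← R2 / (1/2).
R1 ← R1 − 27/25·R2.
R3 ← R3 + 131/50·R2.
R4 ← R4 + 189/100·R2.
R5 ← R5 − 69/50·R2.
R3 ← R3 / (211/75).
R1 ← R1 + 8/25·R3.
R2 ← R2 − 2/3·R3.
R4 ← R4 − 39/25·R3.
R5 ← R5 + 13/25·R3.
R4 ← R4 / (336/1055).
R1 ← R1 + 676/211·R4.
R2 ← R2 − 1060/633·R4.
R3 ← R3 − 736/211·R4.
R5 ← R5 + 4754/1055·R4.
R5 ← R5 / (-87629/3360).
R1 ← R1 + 6509/336·R5.
R2 ← R2 − 10445/1008·R5.
R3 ← R3 − 461/21·R5.
R4 ← R4 + 7727/1344·R5.
Reading off the reduced rows gives m = 1, n = 6, p = -4, q = 0, r = 3.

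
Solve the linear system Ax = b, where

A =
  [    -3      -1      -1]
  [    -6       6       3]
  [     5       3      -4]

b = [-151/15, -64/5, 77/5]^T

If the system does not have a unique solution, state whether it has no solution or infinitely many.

x_1 = 3, x_2 = 2/3, x_3 = 2/5

Row-reduce the augmented matrix:
R1 ← R1 / (-3).
R2 ← R2 + 6·R1.
R3 ← R3 − 5·R1.
R2 ← R2 / (8).
R1 ← R1 − 1/3·R2.
R3 ← R3 − 4/3·R2.
R3 ← R3 / (-13/2).
R1 ← R1 − 1/8·R3.
R2 ← R2 − 5/8·R3.
Reading off the reduced rows gives x_1 = 3, x_2 = 2/3, x_3 = 2/5.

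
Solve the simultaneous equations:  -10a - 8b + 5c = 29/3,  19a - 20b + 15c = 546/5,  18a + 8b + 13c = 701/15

a = 9/5, b = -2, c = 7/3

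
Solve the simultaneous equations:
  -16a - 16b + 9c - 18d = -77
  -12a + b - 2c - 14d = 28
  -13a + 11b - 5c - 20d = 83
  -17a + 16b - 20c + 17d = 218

a = -4, b = 6, c = -1, d = 2

Row-reduce the augmented matrix:
R1 ← R1 / (-16).
R2 ← R2 + 12·R1.
R3 ← R3 + 13·R1.
R4 ← R4 + 17·R1.
R2 ← R2 / (13).
R1 ← R1 − 1·R2.
R3 ← R3 − 24·R2.
R4 ← R4 − 33·R2.
R3 ← R3 / (799/208).
R1 ← R1 − 23/208·R3.
R2 ← R2 + 35/52·R3.
R4 ← R4 + 1529/208·R3.
R4 ← R4 / (23071/799).
R1 ← R1 − 1032/799·R4.
R2 ← R2 + 654/799·R4.
R3 ← R3 + 926/799·R4.
Reading off the reduced rows gives a = -4, b = 6, c = -1, d = 2.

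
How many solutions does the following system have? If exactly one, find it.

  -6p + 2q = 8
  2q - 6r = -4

Row-reduce:
R1 ← R1 / (-6).
R2 ← R2 / (2).
R1 ← R1 + 1/3·R2.
Rank is 2 with 3 unknowns, leaving r free.

infinitely many solutions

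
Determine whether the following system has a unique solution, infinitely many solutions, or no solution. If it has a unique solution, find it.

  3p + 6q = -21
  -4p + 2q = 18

p = -5, q = -1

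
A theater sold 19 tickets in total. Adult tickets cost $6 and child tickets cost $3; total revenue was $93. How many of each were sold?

Let a = adult tickets, c = child tickets.
  a + c = 19
  6a + 3c = 93
From equation 1: a = 19 − c.
Substitute into equation 2 and solve: c = 7.
Then a = 12.

adult tickets: 12, child tickets: 7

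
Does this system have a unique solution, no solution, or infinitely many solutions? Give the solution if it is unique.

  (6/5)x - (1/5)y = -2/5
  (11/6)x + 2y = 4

x = 0, y = 2

Row-reduce the augmented matrix:
R1 ← R1 / (6/5).
R2 ← R2 − 11/6·R1.
R2 ← R2 / (83/36).
R1 ← R1 + 1/6·R2.
Reading off the reduced rows gives x = 0, y = 2.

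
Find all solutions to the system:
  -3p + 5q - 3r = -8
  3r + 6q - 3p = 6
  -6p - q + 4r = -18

p = 4, q = 2, r = 2

Row-reduce the augmented matrix:
R1 ← R1 / (-3).
R2 ← R2 + 3·R1.
R3 ← R3 + 6·R1.
R1 ← R1 + 5/3·R2.
R3 ← R3 + 11·R2.
R3 ← R3 / (76).
R1 ← R1 − 11·R3.
R2 ← R2 − 6·R3.
Reading off the reduced rows gives p = 4, q = 2, r = 2.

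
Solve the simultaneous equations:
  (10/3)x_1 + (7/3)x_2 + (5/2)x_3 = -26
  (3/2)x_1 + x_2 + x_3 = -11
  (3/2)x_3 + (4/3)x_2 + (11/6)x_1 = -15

Row-reduce:
R1 ← R1 / (10/3).
R2 ← R2 − 3/2·R1.
R3 ← R3 − 11/6·R1.
R2 ← R2 / (-1/20).
R1 ← R1 − 7/10·R2.
R3 ← R3 − 1/20·R2.
Rank is 2 with 3 unknowns, leaving x_3 free.

infinitely many solutions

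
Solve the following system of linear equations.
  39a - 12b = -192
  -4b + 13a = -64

Row-reduce:
R1 ← R1 / (39).
R2 ← R2 − 13·R1.
Rank is 1 with 2 unknowns, leaving b free.

infinitely many solutions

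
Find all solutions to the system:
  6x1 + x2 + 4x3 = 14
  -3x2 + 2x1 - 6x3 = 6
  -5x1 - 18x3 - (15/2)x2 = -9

Row-reduce:
R1 ← R1 / (6).
R2 ← R2 − 2·R1.
R3 ← R3 + 5·R1.
R2 ← R2 / (-10/3).
R1 ← R1 − 1/6·R2.
R3 ← R3 + 20/3·R2.
Rank is 2 with 3 unknowns, leaving x3 free.

infinitely many solutions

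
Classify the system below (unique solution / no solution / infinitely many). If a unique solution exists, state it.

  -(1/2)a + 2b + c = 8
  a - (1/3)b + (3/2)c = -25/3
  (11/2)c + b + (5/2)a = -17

infinitely many solutions

Row-reduce:
R1 ← R1 / (-1/2).
R2 ← R2 − 1·R1.
R3 ← R3 − 5/2·R1.
R2 ← R2 / (11/3).
R1 ← R1 + 4·R2.
R3 ← R3 − 11·R2.
Rank is 2 with 3 unknowns, leaving c free.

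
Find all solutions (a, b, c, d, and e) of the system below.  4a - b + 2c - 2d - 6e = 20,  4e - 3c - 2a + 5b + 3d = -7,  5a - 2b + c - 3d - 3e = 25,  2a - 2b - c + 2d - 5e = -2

infinitely many solutions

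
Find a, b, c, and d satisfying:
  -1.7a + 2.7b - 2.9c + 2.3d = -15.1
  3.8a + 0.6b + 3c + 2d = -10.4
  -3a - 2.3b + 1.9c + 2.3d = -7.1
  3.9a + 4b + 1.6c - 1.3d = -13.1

a = 2, b = -5, c = -3, d = -3

Row-reduce the augmented matrix:
R1 ← R1 / (-17/10).
R2 ← R2 − 19/5·R1.
R3 ← R3 + 3·R1.
R4 ← R4 − 39/10·R1.
R2 ← R2 / (564/85).
R1 ← R1 + 27/17·R2.
R3 ← R3 + 1201/170·R2.
R4 ← R4 − 1733/170·R2.
R3 ← R3 / (4667/1410).
R1 ← R1 − 41/47·R3.
R2 ← R2 + 74/141·R3.
R4 ← R4 − 419/1410·R3.
R4 ← R4 / (-701877/93340).
R1 ← R1 + 11051/9334·R4.
R2 ← R2 − 37391/18668·R4.
R3 ← R3 − 32963/18668·R4.
Reading off the reduced rows gives a = 2, b = -5, c = -3, d = -3.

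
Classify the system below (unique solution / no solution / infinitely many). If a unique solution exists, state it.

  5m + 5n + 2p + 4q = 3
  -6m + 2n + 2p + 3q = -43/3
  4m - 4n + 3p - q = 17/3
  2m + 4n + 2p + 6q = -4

m = 5/3, n = 0, p = -2/3, q = -1

Row-reduce the augmented matrix:
R1 ← R1 / (5).
R2 ← R2 + 6·R1.
R3 ← R3 − 4·R1.
R4 ← R4 − 2·R1.
R2 ← R2 / (8).
R1 ← R1 − 1·R2.
R3 ← R3 + 8·R2.
R4 ← R4 − 2·R2.
R3 ← R3 / (29/5).
R1 ← R1 + 3/20·R3.
R2 ← R2 − 11/20·R3.
R4 ← R4 − 1/10·R3.
R4 ← R4 / (277/116).
R1 ← R1 + 19/232·R4.
R2 ← R2 − 147/232·R4.
R3 ← R3 − 18/29·R4.
Reading off the reduced rows gives m = 5/3, n = 0, p = -2/3, q = -1.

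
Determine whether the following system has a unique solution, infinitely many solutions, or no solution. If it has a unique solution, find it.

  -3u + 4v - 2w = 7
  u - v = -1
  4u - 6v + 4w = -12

infinitely many solutions

Row-reduce:
R1 ← R1 / (-3).
R2 ← R2 − 1·R1.
R3 ← R3 − 4·R1.
R2 ← R2 / (1/3).
R1 ← R1 + 4/3·R2.
R3 ← R3 + 2/3·R2.
Rank is 2 with 3 unknowns, leaving w free.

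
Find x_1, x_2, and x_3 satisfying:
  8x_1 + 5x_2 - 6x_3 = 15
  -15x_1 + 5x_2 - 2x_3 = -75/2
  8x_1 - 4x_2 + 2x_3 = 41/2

x_1 = 5/2, x_2 = 1/2, x_3 = 5/4

Row-reduce the augmented matrix:
R1 ← R1 / (8).
R2 ← R2 + 15·R1.
R3 ← R3 − 8·R1.
R2 ← R2 / (115/8).
R1 ← R1 − 5/8·R2.
R3 ← R3 + 9·R2.
R3 ← R3 / (-34/115).
R1 ← R1 + 4/23·R3.
R2 ← R2 + 106/115·R3.
Reading off the reduced rows gives x_1 = 5/2, x_2 = 1/2, x_3 = 5/4.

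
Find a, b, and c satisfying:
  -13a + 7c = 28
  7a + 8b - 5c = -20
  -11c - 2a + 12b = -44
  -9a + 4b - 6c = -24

Row-reduce the augmented matrix:
R1 ← R1 / (-13).
R2 ← R2 − 7·R1.
R3 ← R3 + 2·R1.
R4 ← R4 + 9·R1.
R2 ← R2 / (8).
R3 ← R3 − 12·R2.
R4 ← R4 − 4·R2.
R3 ← R3 / (-133/13).
R1 ← R1 + 7/13·R3.
R2 ← R2 + 2/13·R3.
R4 ← R4 + 133/13·R3.
R4 reduces to 0 = 0, so the extra equation is consistent.
Reading off the reduced rows gives a = 0, b = 0, c = 4.

a = 0, b = 0, c = 4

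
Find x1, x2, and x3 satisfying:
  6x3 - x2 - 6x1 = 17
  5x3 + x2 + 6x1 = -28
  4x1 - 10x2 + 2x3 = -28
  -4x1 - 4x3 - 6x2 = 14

x1 = -4, x2 = 1, x3 = -1

Row-reduce the augmented matrix:
R1 ← R1 / (-6).
R2 ← R2 − 6·R1.
R3 ← R3 − 4·R1.
R4 ← R4 + 4·R1.
Swap R2 and R3.
R2 ← R2 / (-32/3).
R1 ← R1 − 1/6·R2.
R4 ← R4 + 16/3·R2.
R3 ← R3 / (11).
R1 ← R1 + 29/32·R3.
R2 ← R2 + 9/16·R3.
R4 ← R4 + 11·R3.
R4 reduces to 0 = 0, so the extra equation is consistent.
Reading off the reduced rows gives x1 = -4, x2 = 1, x3 = -1.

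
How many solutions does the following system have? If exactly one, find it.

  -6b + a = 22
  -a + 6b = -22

Row-reduce:
R2 ← R2 + 1·R1.
Rank is 1 with 2 unknowns, leaving b free.

infinitely many solutions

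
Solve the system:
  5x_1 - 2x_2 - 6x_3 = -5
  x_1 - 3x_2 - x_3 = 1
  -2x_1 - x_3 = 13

x_1 = -5, x_2 = -1, x_3 = -3

Row-reduce the augmented matrix:
R1 ← R1 / (5).
R2 ← R2 − 1·R1.
R3 ← R3 + 2·R1.
R2 ← R2 / (-13/5).
R1 ← R1 + 2/5·R2.
R3 ← R3 + 4/5·R2.
R3 ← R3 / (-45/13).
R1 ← R1 + 16/13·R3.
R2 ← R2 + 1/13·R3.
Reading off the reduced rows gives x_1 = -5, x_2 = -1, x_3 = -3.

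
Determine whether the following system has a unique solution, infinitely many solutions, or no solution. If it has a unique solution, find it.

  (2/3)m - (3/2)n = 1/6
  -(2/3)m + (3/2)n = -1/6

infinitely many solutions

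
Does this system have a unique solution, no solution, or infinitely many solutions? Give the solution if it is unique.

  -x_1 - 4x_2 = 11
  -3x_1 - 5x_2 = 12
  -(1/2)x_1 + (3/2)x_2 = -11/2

no solution

Row-reduce:
R1 ← R1 / (-1).
R2 ← R2 + 3·R1.
R3 ← R3 + 1/2·R1.
R2 ← R2 / (7).
R1 ← R1 − 4·R2.
R3 ← R3 − 7/2·R2.
Row 3 reduces to 0 = -1/2, a contradiction. The system is inconsistent.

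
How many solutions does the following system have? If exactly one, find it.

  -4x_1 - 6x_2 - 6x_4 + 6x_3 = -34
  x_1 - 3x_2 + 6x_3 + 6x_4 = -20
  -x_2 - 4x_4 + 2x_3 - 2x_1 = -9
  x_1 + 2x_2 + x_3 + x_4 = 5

x_1 = 1, x_2 = 3, x_3 = -2, x_4 = 0

Row-reduce the augmented matrix:
R1 ← R1 / (-4).
R2 ← R2 − 1·R1.
R3 ← R3 + 2·R1.
R4 ← R4 − 1·R1.
R2 ← R2 / (-9/2).
R1 ← R1 − 3/2·R2.
R3 ← R3 − 2·R2.
R4 ← R4 − 1/2·R2.
R3 ← R3 / (7/3).
R1 ← R1 − 1·R3.
R2 ← R2 + 5/3·R3.
R4 ← R4 − 10/3·R3.
R4 ← R4 / (-10/7).
R1 ← R1 − 18/7·R4.
R2 ← R2 + 2/7·R4.
R3 ← R3 − 3/7·R4.
Reading off the reduced rows gives x_1 = 1, x_2 = 3, x_3 = -2, x_4 = 0.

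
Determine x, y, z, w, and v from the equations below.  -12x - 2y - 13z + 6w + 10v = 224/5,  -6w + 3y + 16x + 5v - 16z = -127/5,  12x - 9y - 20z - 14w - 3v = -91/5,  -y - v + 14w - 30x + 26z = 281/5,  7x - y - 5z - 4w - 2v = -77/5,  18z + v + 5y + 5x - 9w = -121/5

x = -7/5, y = -2, z = 0, w = 1, v = 9/5

Row-reduce the augmented matrix:
R1 ← R1 / (-12).
R2 ← R2 − 16·R1.
R3 ← R3 − 12·R1.
R4 ← R4 + 30·R1.
R5 ← R5 − 7·R1.
R6 ← R6 − 5·R1.
R2 ← R2 / (1/3).
R1 ← R1 − 1/6·R2.
R3 ← R3 + 11·R2.
R4 ← R4 − 4·R2.
R5 ← R5 + 13/6·R2.
R6 ← R6 − 25/6·R2.
R3 ← R3 / (-1133).
R1 ← R1 − 71/4·R3.
R2 ← R2 + 100·R3.
R4 ← R4 − 917/2·R3.
R5 ← R5 + 917/4·R3.
R6 ← R6 − 1717/4·R3.
R4 ← R4 / (-1732/1133).
R1 ← R1 + 670/1133·R4.
R2 ← R2 − 998/1133·R4.
R3 ← R3 + 58/1133·R4.
R5 ← R5 − 866/1133·R4.
R6 ← R6 + 10793/1133·R4.
Swap R5 and R6.
R5 ← R5 / (-1082/433).
R1 ← R1 + 457/433·R5.
R2 ← R2 − 841/433·R5.
R3 ← R3 + 258/433·R5.
R4 ← R4 + 471/433·R5.
R6 reduces to 0 = 0, so the extra equation is consistent.
Reading off the reduced rows gives x = -7/5, y = -2, z = 0, w = 1, v = 9/5.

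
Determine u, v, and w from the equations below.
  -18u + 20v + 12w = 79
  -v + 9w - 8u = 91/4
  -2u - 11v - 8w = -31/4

u = -3, v = 5/4, w = 0

Row-reduce the augmented matrix:
R1 ← R1 / (-18).
R2 ← R2 + 8·R1.
R3 ← R3 + 2·R1.
R2 ← R2 / (-89/9).
R1 ← R1 + 10/9·R2.
R3 ← R3 + 119/9·R2.
R3 ← R3 / (-1267/89).
R1 ← R1 + 96/89·R3.
R2 ← R2 + 33/89·R3.
Reading off the reduced rows gives u = -3, v = 5/4, w = 0.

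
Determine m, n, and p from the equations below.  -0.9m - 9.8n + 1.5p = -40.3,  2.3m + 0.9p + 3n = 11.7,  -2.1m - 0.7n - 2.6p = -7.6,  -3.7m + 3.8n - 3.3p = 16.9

m = -3, n = 5, p = 4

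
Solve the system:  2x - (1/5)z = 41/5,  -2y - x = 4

Row-reduce:
R1 ← R1 / (2).
R2 ← R2 + 1·R1.
R2 ← R2 / (-2).
Rank is 2 with 3 unknowns, leaving z free.

infinitely many solutions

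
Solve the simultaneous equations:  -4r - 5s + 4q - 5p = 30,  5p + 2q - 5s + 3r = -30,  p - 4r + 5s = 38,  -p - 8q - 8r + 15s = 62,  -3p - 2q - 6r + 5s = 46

Row-reduce the augmented matrix:
R1 ← R1 / (-5).
R2 ← R2 − 5·R1.
R3 ← R3 − 1·R1.
R4 ← R4 + 1·R1.
R5 ← R5 + 3·R1.
R2 ← R2 / (6).
R1 ← R1 + 4/5·R2.
R3 ← R3 − 4/5·R2.
R4 ← R4 + 44/5·R2.
R5 ← R5 + 22/5·R2.
R3 ← R3 / (-14/3).
R1 ← R1 − 2/3·R3.
R2 ← R2 + 1/6·R3.
R4 ← R4 + 26/3·R3.
R5 ← R5 + 13/3·R3.
R4 ← R4 / (-60/7).
R1 ← R1 − 3/7·R4.
R2 ← R2 + 13/7·R4.
R3 ← R3 + 8/7·R4.
R5 ← R5 + 30/7·R4.
R5 reduces to 0 = 0, so the extra equation is consistent.
Reading off the reduced rows gives p = -1, q = 4, r = -6, s = 3.

p = -1, q = 4, r = -6, s = 3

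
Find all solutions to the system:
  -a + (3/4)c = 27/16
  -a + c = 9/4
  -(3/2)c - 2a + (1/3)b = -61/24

Row-reduce the augmented matrix:
R1 ← R1 / (-1).
R2 ← R2 + 1·R1.
R3 ← R3 + 2·R1.
Swap R2 and R3.
R2 ← R2 / (1/3).
R3 ← R3 / (1/4).
R1 ← R1 + 3/4·R3.
R2 ← R2 + 9·R3.
Reading off the reduced rows gives a = 0, b = 5/2, c = 9/4.

a = 0, b = 5/2, c = 9/4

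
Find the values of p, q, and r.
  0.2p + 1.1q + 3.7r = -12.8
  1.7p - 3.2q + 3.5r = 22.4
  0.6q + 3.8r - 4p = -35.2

Row-reduce the augmented matrix:
R1 ← R1 / (1/5).
R2 ← R2 − 17/10·R1.
R3 ← R3 + 4·R1.
R2 ← R2 / (-251/20).
R1 ← R1 − 11/2·R2.
R3 ← R3 − 113/5·R2.
R3 ← R3 / (34472/1255).
R1 ← R1 − 1569/251·R3.
R2 ← R2 − 559/251·R3.
Reading off the reduced rows gives p = 6, q = -6, r = -2.

p = 6, q = -6, r = -2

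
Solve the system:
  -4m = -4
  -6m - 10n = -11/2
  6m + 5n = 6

Row-reduce:
R1 ← R1 / (-4).
R2 ← R2 + 6·R1.
R3 ← R3 − 6·R1.
R2 ← R2 / (-10).
R3 ← R3 − 5·R2.
Row 3 reduces to 0 = 1/4, a contradiction. The system is inconsistent.

no solution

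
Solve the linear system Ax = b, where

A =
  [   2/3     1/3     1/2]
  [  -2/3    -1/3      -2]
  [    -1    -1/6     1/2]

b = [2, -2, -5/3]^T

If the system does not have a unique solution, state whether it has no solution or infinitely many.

x_1 = 1, x_2 = 4, x_3 = 0

Row-reduce the augmented matrix:
R1 ← R1 / (2/3).
R2 ← R2 + 2/3·R1.
R3 ← R3 + 1·R1.
Swap R2 and R3.
R2 ← R2 / (1/3).
R1 ← R1 − 1/2·R2.
R3 ← R3 / (-3/2).
R1 ← R1 + 9/8·R3.
R2 ← R2 − 15/4·R3.
Reading off the reduced rows gives x_1 = 1, x_2 = 4, x_3 = 0.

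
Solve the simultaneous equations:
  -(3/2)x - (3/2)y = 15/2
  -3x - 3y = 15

Row-reduce:
R1 ← R1 / (-3/2).
R2 ← R2 + 3·R1.
Rank is 1 with 2 unknowns, leaving y free.

infinitely many solutions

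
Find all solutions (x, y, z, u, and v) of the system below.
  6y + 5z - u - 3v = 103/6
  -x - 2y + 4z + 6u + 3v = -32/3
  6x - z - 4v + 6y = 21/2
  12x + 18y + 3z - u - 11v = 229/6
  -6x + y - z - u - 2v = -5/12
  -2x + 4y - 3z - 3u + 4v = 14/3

Row-reduce the augmented matrix:
Swap R1 and R2.
R1 ← R1 / (-1).
R3 ← R3 − 6·R1.
R4 ← R4 − 12·R1.
R5 ← R5 + 6·R1.
R6 ← R6 + 2·R1.
R2 ← R2 / (6).
R1 ← R1 − 2·R2.
R3 ← R3 + 6·R2.
R4 ← R4 + 6·R2.
R5 ← R5 − 13·R2.
R6 ← R6 − 8·R2.
R3 ← R3 / (28).
R1 ← R1 + 17/3·R3.
R2 ← R2 − 5/6·R3.
R4 ← R4 − 56·R3.
R5 ← R5 + 215/6·R3.
R6 ← R6 + 53/3·R3.
Swap R4 and R5.
R4 ← R4 / (239/24).
R1 ← R1 − 17/12·R4.
R2 ← R2 + 29/24·R4.
R3 ← R3 − 5/4·R4.
R6 ← R6 − 101/12·R4.
Swap R5 and R6.
R5 ← R5 / (14141/1673).
R1 ← R1 − 241/1673·R5.
R2 ← R2 + 181/239·R5.
R3 ← R3 − 536/1673·R5.
R4 ← R4 − 97/1673·R5.
R6 reduces to 0 = 0, so the extra equation is consistent.
Reading off the reduced rows gives x = 1/2, y = 5/4, z = 4/3, u = -2, v = -1/3.

x = 1/2, y = 5/4, z = 4/3, u = -2, v = -1/3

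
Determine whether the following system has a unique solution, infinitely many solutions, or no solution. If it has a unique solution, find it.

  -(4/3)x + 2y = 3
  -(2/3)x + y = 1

no solution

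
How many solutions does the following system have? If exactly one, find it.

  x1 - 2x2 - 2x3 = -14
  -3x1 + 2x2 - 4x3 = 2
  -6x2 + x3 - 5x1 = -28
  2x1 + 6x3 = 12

x1 = 0, x2 = 5, x3 = 2

Row-reduce the augmented matrix:
R2 ← R2 + 3·R1.
R3 ← R3 + 5·R1.
R4 ← R4 − 2·R1.
R2 ← R2 / (-4).
R1 ← R1 + 2·R2.
R3 ← R3 + 16·R2.
R4 ← R4 − 4·R2.
R3 ← R3 / (31).
R1 ← R1 − 3·R3.
R2 ← R2 − 5/2·R3.
R4 reduces to 0 = 0, so the extra equation is consistent.
Reading off the reduced rows gives x1 = 0, x2 = 5, x3 = 2.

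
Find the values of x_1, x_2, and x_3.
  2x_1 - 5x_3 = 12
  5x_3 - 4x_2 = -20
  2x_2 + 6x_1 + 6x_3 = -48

x_1 = -4, x_2 = 0, x_3 = -4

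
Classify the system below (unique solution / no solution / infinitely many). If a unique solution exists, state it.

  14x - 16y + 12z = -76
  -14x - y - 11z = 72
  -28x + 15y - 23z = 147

no solution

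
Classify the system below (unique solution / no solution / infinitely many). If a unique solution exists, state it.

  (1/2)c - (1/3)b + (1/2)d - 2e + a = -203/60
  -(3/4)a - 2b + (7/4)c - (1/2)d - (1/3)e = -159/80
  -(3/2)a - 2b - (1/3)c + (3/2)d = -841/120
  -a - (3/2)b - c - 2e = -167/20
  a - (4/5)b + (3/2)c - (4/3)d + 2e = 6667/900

Row-reduce the augmented matrix:
R2 ← R2 + 3/4·R1.
R3 ← R3 + 3/2·R1.
R4 ← R4 + 1·R1.
R5 ← R5 − 1·R1.
R2 ← R2 / (-9/4).
R1 ← R1 + 1/3·R2.
R3 ← R3 + 5/2·R2.
R4 ← R4 + 11/6·R2.
R5 ← R5 + 7/15·R2.
R3 ← R3 / (-35/18).
R1 ← R1 − 5/27·R3.
R2 ← R2 + 17/18·R3.
R4 ← R4 + 241/108·R3.
R5 ← R5 − 151/270·R3.
R4 ← R4 / (-674/315).
R1 ← R1 − 47/63·R4.
R2 ← R2 + 116/105·R4.
R3 ← R3 + 43/35·R4.
R5 ← R5 + 3529/3150·R4.
R5 ← R5 / (73351/15165).
R1 ← R1 + 778/337·R5.
R2 ← R2 − 676/337·R5.
R3 ← R3 − 438/337·R5.
R4 ← R4 − 662/1011·R5.
Reading off the reduced rows gives a = 5/4, b = 7/5, c = 1, d = -4/3, e = 2.

a = 5/4, b = 7/5, c = 1, d = -4/3, e = 2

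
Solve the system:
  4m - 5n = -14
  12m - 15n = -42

infinitely many solutions

Row-reduce:
R1 ← R1 / (4).
R2 ← R2 − 12·R1.
Rank is 1 with 2 unknowns, leaving n free.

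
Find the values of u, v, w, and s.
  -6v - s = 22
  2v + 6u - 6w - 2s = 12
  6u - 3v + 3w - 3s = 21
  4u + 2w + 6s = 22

Row-reduce the augmented matrix:
Swap R1 and R2.
R1 ← R1 / (6).
R3 ← R3 − 6·R1.
R4 ← R4 − 4·R1.
R2 ← R2 / (-6).
R1 ← R1 − 1/3·R2.
R3 ← R3 + 5·R2.
R4 ← R4 + 4/3·R2.
R3 ← R3 / (9).
R1 ← R1 + 1·R3.
R4 ← R4 − 6·R3.
R4 ← R4 / (23/3).
R1 ← R1 + 11/27·R4.
R2 ← R2 − 1/6·R4.
R3 ← R3 + 1/54·R4.
Reading off the reduced rows gives u = 3, v = -4, w = -1, s = 2.

u = 3, v = -4, w = -1, s = 2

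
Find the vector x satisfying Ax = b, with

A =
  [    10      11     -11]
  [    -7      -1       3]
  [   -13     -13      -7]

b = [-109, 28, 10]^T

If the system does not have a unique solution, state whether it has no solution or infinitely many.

x_1 = -1, x_2 = -3, x_3 = 6

Row-reduce the augmented matrix:
R1 ← R1 / (10).
R2 ← R2 + 7·R1.
R3 ← R3 + 13·R1.
R2 ← R2 / (67/10).
R1 ← R1 − 11/10·R2.
R3 ← R3 − 13/10·R2.
R3 ← R3 / (-1366/67).
R1 ← R1 + 22/67·R3.
R2 ← R2 + 47/67·R3.
Reading off the reduced rows gives x_1 = -1, x_2 = -3, x_3 = 6.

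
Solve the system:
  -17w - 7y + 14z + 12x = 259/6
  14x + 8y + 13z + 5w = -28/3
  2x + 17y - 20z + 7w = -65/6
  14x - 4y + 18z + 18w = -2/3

x = 8/3, y = -5/2, z = -5/3, w = -1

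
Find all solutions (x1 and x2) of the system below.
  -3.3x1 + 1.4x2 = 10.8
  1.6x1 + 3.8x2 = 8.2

Row-reduce the augmented matrix:
R1 ← R1 / (-33/10).
R2 ← R2 − 8/5·R1.
R2 ← R2 / (739/165).
R1 ← R1 + 14/33·R2.
Reading off the reduced rows gives x1 = -2, x2 = 3.

x1 = -2, x2 = 3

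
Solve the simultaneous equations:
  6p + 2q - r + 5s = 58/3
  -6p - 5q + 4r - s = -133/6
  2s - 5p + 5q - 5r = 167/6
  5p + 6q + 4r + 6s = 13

Row-reduce the augmented matrix:
R1 ← R1 / (6).
R2 ← R2 + 6·R1.
R3 ← R3 + 5·R1.
R4 ← R4 − 5·R1.
R2 ← R2 / (-3).
R1 ← R1 − 1/3·R2.
R3 ← R3 − 20/3·R2.
R4 ← R4 − 13/3·R2.
R3 ← R3 / (5/6).
R1 ← R1 − 1/6·R3.
R2 ← R2 + 1·R3.
R4 ← R4 − 55/6·R3.
R4 ← R4 / (-158).
R1 ← R1 + 26/15·R4.
R2 ← R2 − 251/15·R4.
R3 ← R3 − 271/15·R4.
Reading off the reduced rows gives p = 0, q = 3/2, r = -3, s = 8/3.

p = 0, q = 3/2, r = -3, s = 8/3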